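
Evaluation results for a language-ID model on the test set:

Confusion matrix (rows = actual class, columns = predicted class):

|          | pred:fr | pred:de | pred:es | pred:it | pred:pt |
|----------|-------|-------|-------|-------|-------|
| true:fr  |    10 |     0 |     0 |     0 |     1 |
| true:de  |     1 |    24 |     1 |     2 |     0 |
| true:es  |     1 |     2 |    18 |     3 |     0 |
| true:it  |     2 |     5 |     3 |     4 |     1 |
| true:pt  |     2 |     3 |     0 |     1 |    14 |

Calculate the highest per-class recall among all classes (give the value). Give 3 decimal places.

Per-class recall (TP/(TP+FN)):
  fr: TP=10, FN=0+0+0+1=1 → 10/11 = 0.9091
  de: TP=24, FN=1+1+2+0=4 → 24/28 = 0.8571
  es: TP=18, FN=1+2+3+0=6 → 18/24 = 0.7500
  it: TP=4, FN=2+5+3+1=11 → 4/15 = 0.2667
  pt: TP=14, FN=2+3+0+1=6 → 14/20 = 0.7000
Highest is class 'fr' with recall = 0.909.

0.909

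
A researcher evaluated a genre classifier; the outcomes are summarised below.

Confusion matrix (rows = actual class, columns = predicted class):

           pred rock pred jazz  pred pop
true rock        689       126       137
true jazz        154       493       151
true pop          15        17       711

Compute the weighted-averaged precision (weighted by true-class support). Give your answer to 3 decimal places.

0.767

Per-class precision (TP/(TP+FP)):
  rock: TP=689, FP=154+15=169 → 689/858 = 0.8030
  jazz: TP=493, FP=126+17=143 → 493/636 = 0.7752
  pop: TP=711, FP=137+151=288 → 711/999 = 0.7117
Weighted-precision = Σ (supportᵢ/N)·precisionᵢ with N=2493: (952/2493)·0.8030 + (798/2493)·0.7752 + (743/2493)·0.7117 = 0.767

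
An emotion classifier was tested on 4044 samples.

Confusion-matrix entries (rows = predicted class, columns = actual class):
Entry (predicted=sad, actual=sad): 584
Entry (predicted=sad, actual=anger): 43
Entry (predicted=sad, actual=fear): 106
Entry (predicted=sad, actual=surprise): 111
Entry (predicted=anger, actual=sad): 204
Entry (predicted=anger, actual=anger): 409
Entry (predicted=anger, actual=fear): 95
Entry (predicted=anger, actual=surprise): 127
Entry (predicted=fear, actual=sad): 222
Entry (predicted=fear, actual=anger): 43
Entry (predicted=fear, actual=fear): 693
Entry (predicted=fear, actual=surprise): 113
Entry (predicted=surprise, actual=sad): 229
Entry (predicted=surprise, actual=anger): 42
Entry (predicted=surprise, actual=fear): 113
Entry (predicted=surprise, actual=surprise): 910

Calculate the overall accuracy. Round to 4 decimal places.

0.6419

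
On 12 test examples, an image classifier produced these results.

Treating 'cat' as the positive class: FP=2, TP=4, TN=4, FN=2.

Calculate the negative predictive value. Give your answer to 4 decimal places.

0.6667

NPV = TN/(TN+FN) = 4/(4+2) = 0.6667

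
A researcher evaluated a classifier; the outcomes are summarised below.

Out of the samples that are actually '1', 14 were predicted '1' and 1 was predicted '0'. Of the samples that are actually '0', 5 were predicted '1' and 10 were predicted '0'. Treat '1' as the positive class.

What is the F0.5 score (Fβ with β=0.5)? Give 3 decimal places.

Fβ = (1+β²)·TP / ((1+β²)·TP + β²·FN + FP), with β²=1/4
= 1.25·14 / (1.25·14 + 0.25·1 + 5) = 0.769

0.769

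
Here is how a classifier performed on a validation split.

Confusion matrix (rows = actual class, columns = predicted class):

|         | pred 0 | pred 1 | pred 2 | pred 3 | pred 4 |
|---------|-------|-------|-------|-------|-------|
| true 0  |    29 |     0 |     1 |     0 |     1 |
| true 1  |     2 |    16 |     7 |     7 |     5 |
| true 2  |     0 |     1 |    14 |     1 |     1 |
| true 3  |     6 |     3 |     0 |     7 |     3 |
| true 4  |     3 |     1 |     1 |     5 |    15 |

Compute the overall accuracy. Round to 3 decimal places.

0.628

Accuracy = trace / total = (29+16+14+7+15=81) / 129 = 81/129 = 0.628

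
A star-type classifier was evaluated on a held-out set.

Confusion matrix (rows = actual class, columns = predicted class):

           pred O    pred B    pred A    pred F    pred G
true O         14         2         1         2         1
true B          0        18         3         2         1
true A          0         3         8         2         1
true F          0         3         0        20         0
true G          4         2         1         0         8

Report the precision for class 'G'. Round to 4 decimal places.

0.7273

Take TP from the diagonal, FP from the rest of the 'G' prediction marginal, FN from the rest of the 'G' actual marginal.
precision = TP/(TP+FP).
G: TP=8, FP=1+1+1+0=3 → 8/11 = 0.72727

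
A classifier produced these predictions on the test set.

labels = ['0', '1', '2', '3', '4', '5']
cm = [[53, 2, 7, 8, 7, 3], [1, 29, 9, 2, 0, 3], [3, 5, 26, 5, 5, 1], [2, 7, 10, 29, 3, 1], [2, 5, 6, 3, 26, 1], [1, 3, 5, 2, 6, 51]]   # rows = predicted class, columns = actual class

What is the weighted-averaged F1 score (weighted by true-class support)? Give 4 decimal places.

Per-class F1 score (2·TP/(2·TP+FP+FN)):
  0: TP=53, FP=2+7+8+7+3=27, FN=1+3+2+2+1=9 → 106/142 = 0.74648
  1: TP=29, FP=1+9+2+0+3=15, FN=2+5+7+5+3=22 → 58/95 = 0.61053
  2: TP=26, FP=3+5+5+5+1=19, FN=7+9+10+6+5=37 → 52/108 = 0.48148
  3: TP=29, FP=2+7+10+3+1=23, FN=8+2+5+3+2=20 → 58/101 = 0.57426
  4: TP=26, FP=2+5+6+3+1=17, FN=7+0+5+3+6=21 → 52/90 = 0.57778
  5: TP=51, FP=1+3+5+2+6=17, FN=3+3+1+1+1=9 → 102/128 = 0.79688
Weighted-F1 score = Σ (supportᵢ/N)·F1 scoreᵢ with N=332: (62/332)·0.74648 + (51/332)·0.61053 + (63/332)·0.48148 + (49/332)·0.57426 + (47/332)·0.57778 + (60/332)·0.79688 = 0.6351

0.6351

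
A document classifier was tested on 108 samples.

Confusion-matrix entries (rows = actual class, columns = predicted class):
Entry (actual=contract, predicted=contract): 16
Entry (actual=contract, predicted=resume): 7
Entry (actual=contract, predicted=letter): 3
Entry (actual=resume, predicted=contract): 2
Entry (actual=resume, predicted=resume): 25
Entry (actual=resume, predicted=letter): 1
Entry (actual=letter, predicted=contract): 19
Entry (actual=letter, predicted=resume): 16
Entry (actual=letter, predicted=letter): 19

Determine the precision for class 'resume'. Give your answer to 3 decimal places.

0.521

Take TP from the diagonal, FP from the rest of the 'resume' prediction marginal, FN from the rest of the 'resume' actual marginal.
precision = TP/(TP+FP).
resume: TP=25, FP=7+16=23 → 25/48 = 0.5208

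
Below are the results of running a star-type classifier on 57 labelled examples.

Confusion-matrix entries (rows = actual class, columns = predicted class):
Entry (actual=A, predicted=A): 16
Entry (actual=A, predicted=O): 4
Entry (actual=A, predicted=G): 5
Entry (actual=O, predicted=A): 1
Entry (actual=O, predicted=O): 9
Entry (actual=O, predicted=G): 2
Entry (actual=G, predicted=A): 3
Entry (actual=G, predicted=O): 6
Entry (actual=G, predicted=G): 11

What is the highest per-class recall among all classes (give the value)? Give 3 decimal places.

0.750

Per-class recall (TP/(TP+FN)):
  A: TP=16, FN=4+5=9 → 16/25 = 0.6400
  O: TP=9, FN=1+2=3 → 9/12 = 0.7500
  G: TP=11, FN=3+6=9 → 11/20 = 0.5500
Highest is class 'O' with recall = 0.750.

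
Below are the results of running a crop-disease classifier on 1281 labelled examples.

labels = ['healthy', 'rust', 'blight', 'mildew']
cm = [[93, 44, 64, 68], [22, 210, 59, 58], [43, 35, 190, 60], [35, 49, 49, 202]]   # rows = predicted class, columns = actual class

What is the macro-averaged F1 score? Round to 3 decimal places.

0.531

Per-class F1 score (2·TP/(2·TP+FP+FN)):
  healthy: TP=93, FP=44+64+68=176, FN=22+43+35=100 → 186/462 = 0.4026
  rust: TP=210, FP=22+59+58=139, FN=44+35+49=128 → 420/687 = 0.6114
  blight: TP=190, FP=43+35+60=138, FN=64+59+49=172 → 380/690 = 0.5507
  mildew: TP=202, FP=35+49+49=133, FN=68+58+60=186 → 404/723 = 0.5588
Macro-F1 score = mean = (0.4026 + 0.6114 + 0.5507 + 0.5588) / 4 = 0.531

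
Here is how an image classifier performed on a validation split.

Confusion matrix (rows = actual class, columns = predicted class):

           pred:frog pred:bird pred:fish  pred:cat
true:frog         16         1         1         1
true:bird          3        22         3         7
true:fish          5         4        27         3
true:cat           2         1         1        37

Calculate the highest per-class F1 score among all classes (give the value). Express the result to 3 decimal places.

Per-class F1 score (2·TP/(2·TP+FP+FN)):
  frog: TP=16, FP=3+5+2=10, FN=1+1+1=3 → 32/45 = 0.7111
  bird: TP=22, FP=1+4+1=6, FN=3+3+7=13 → 44/63 = 0.6984
  fish: TP=27, FP=1+3+1=5, FN=5+4+3=12 → 54/71 = 0.7606
  cat: TP=37, FP=1+7+3=11, FN=2+1+1=4 → 74/89 = 0.8315
Highest is class 'cat' with F1 score = 0.831.

0.831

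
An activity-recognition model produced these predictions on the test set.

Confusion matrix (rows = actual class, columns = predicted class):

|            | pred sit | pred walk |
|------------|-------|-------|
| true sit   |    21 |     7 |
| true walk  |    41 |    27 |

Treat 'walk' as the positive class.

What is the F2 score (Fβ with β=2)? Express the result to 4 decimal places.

Fβ = (1+β²)·TP / ((1+β²)·TP + β²·FN + FP), with β²=4
= 5·27 / (5·27 + 4·41 + 7) = 0.4412

0.4412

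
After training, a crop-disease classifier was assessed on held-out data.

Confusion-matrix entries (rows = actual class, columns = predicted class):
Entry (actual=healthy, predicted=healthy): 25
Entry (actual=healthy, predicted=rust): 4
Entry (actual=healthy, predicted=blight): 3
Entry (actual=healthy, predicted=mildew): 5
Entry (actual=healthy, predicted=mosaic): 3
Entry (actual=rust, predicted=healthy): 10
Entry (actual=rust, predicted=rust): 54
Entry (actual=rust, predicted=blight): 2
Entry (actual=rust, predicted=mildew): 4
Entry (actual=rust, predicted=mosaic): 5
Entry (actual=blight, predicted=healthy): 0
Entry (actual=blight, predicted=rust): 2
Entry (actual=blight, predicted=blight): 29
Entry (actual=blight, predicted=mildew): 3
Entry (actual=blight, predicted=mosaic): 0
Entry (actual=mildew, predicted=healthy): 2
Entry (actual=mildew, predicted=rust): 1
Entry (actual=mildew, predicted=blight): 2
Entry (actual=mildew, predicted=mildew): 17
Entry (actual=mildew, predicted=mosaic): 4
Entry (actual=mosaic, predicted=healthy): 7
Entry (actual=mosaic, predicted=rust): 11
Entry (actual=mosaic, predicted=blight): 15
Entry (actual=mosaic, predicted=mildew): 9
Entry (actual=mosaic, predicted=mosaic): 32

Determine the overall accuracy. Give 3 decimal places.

0.631

Accuracy = trace / total = (25+54+29+17+32=157) / 249 = 157/249 = 0.631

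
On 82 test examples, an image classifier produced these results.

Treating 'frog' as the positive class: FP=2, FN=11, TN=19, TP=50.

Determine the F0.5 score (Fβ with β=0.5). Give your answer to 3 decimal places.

Fβ = (1+β²)·TP / ((1+β²)·TP + β²·FN + FP), with β²=1/4
= 1.25·50 / (1.25·50 + 0.25·11 + 2) = 0.929

0.929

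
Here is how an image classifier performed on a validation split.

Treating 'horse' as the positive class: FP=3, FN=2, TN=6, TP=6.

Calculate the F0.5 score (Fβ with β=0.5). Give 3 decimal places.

Fβ = (1+β²)·TP / ((1+β²)·TP + β²·FN + FP), with β²=1/4
= 1.25·6 / (1.25·6 + 0.25·2 + 3) = 0.682

0.682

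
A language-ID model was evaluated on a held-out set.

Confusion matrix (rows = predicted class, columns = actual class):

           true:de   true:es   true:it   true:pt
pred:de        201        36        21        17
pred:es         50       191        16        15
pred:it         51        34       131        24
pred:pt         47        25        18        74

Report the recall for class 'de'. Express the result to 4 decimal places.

0.5759

Treat 'de' as positive and all other classes as negative.
recall = TP/(TP+FN).
de: TP=201, FN=50+51+47=148 → 201/349 = 0.57593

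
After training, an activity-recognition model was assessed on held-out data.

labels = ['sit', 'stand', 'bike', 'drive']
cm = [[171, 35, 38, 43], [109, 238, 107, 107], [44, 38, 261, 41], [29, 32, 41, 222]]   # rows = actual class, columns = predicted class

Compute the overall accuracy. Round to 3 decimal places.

0.573

Accuracy = trace / total = (171+238+261+222=892) / 1556 = 892/1556 = 0.573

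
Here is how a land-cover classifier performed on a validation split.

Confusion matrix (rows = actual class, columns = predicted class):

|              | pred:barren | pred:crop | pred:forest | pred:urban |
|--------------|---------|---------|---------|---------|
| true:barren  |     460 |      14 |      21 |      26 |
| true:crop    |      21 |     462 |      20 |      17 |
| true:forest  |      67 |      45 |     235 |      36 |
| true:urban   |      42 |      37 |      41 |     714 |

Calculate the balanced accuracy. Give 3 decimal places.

0.810

Balanced accuracy = mean of per-class recall.
  barren: recall = 460/521 = 0.8829
  crop: recall = 462/520 = 0.8885
  forest: recall = 235/383 = 0.6136
  urban: recall = 714/834 = 0.8561
Mean = (0.8829 + 0.8885 + 0.6136 + 0.8561) / 4 = 0.810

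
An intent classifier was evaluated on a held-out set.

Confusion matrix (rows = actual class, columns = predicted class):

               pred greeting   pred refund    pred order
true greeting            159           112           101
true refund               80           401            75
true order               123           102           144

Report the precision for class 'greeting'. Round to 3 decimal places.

0.439

One-vs-rest for 'greeting': TP = diagonal; FP = other classes predicted 'greeting'; FN = 'greeting' predicted as other.
precision = TP/(TP+FP).
greeting: TP=159, FP=80+123=203 → 159/362 = 0.4392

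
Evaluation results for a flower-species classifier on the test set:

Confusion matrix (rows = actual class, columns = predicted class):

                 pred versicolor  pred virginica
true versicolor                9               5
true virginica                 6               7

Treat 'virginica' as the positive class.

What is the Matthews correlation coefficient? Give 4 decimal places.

0.1823

MCC = (TP·TN − FP·FN) / √((TP+FP)(TP+FN)(TN+FP)(TN+FN))
Numerator = 7·9 − 5·6 = 33
Denominator = √(12·13·14·15) = √32760 = 180.9972
MCC = 33 / 180.9972 = 0.1823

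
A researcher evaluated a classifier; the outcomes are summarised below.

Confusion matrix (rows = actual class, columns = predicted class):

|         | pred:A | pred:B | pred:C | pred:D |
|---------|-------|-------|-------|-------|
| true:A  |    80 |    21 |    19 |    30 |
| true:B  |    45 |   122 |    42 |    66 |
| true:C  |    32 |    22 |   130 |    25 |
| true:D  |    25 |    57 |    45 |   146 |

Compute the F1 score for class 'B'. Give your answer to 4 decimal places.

Treat 'B' as positive and all other classes as negative.
F1 score = 2·TP/(2·TP+FP+FN).
B: TP=122, FP=21+22+57=100, FN=45+42+66=153 → 244/497 = 0.49095

0.4909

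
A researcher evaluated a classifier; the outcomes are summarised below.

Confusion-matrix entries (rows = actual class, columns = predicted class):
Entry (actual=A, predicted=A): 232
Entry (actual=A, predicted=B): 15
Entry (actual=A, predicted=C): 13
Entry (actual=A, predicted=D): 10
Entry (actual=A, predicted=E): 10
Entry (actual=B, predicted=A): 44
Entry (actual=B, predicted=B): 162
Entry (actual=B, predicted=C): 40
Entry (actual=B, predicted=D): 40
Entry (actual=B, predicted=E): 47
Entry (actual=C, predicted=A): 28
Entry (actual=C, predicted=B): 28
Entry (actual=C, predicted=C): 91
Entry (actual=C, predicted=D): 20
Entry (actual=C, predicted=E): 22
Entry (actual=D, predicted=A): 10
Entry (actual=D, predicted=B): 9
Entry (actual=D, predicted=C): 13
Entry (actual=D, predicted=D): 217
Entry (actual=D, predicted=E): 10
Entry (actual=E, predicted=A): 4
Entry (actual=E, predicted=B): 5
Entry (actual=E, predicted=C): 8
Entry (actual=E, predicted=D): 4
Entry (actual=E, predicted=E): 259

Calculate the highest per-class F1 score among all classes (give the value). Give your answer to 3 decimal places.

0.825

Per-class F1 score (2·TP/(2·TP+FP+FN)):
  A: TP=232, FP=44+28+10+4=86, FN=15+13+10+10=48 → 464/598 = 0.7759
  B: TP=162, FP=15+28+9+5=57, FN=44+40+40+47=171 → 324/552 = 0.5870
  C: TP=91, FP=13+40+13+8=74, FN=28+28+20+22=98 → 182/354 = 0.5141
  D: TP=217, FP=10+40+20+4=74, FN=10+9+13+10=42 → 434/550 = 0.7891
  E: TP=259, FP=10+47+22+10=89, FN=4+5+8+4=21 → 518/628 = 0.8248
Highest is class 'E' with F1 score = 0.825.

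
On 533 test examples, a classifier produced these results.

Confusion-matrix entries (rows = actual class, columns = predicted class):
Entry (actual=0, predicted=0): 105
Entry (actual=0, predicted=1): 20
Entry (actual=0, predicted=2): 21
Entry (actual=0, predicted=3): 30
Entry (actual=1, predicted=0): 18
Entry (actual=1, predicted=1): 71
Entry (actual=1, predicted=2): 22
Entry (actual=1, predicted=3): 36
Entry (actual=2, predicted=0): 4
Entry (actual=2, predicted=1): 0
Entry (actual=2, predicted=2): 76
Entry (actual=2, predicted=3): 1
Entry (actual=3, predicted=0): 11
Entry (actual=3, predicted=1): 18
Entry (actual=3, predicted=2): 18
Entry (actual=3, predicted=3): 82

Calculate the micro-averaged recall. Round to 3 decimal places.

0.627

Micro-averaging pools counts across classes: ΣTP=334, ΣFP=199, ΣFN=199.
Micro-recall = TP/(TP+FN) on pooled counts = 0.627 (equals overall accuracy in single-label multiclass).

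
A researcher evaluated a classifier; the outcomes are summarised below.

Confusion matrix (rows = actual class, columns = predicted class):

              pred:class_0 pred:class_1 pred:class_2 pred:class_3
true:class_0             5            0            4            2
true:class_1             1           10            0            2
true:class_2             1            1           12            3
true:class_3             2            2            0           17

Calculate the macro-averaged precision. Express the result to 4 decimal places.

Per-class precision (TP/(TP+FP)):
  class_0: TP=5, FP=1+1+2=4 → 5/9 = 0.55556
  class_1: TP=10, FP=0+1+2=3 → 10/13 = 0.76923
  class_2: TP=12, FP=4+0+0=4 → 12/16 = 0.75000
  class_3: TP=17, FP=2+2+3=7 → 17/24 = 0.70833
Macro-precision = mean = (0.55556 + 0.76923 + 0.75000 + 0.70833) / 4 = 0.6958

0.6958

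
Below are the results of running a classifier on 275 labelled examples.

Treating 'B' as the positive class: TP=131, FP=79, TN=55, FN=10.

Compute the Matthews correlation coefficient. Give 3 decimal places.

0.399

MCC = (TP·TN − FP·FN) / √((TP+FP)(TP+FN)(TN+FP)(TN+FN))
Numerator = 131·55 − 79·10 = 6415
Denominator = √(210·141·134·65) = √257903100 = 16059.3618
MCC = 6415 / 16059.3618 = 0.399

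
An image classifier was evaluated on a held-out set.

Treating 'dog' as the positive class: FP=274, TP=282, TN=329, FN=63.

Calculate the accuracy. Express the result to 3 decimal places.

0.645

Accuracy = (TP+TN)/N = (282+329)/948 = 0.645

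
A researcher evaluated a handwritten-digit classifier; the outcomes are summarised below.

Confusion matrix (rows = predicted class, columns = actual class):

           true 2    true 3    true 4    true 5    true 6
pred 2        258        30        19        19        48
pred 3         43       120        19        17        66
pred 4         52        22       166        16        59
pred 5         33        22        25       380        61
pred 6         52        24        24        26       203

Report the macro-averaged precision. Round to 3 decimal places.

0.603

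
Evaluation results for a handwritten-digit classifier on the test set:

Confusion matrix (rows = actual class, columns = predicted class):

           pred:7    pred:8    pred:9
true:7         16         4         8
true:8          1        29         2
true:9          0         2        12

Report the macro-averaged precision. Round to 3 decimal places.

0.772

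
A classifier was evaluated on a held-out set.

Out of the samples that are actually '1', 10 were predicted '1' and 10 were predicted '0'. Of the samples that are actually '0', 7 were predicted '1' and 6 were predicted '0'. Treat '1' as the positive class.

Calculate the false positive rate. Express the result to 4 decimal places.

0.5385

FPR = FP/(FP+TN) = 7/(7+6) = 0.5385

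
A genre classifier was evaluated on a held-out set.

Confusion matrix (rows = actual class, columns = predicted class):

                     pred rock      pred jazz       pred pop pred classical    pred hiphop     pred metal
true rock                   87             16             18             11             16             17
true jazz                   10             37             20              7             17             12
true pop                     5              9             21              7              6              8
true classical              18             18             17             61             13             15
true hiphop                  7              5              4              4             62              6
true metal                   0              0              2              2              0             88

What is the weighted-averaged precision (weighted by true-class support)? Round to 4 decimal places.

0.5722

Per-class precision (TP/(TP+FP)):
  rock: TP=87, FP=10+5+18+7+0=40 → 87/127 = 0.68504
  jazz: TP=37, FP=16+9+18+5+0=48 → 37/85 = 0.43529
  pop: TP=21, FP=18+20+17+4+2=61 → 21/82 = 0.25610
  classical: TP=61, FP=11+7+7+4+2=31 → 61/92 = 0.66304
  hiphop: TP=62, FP=16+17+6+13+0=52 → 62/114 = 0.54386
  metal: TP=88, FP=17+12+8+15+6=58 → 88/146 = 0.60274
Weighted-precision = Σ (supportᵢ/N)·precisionᵢ with N=646: (165/646)·0.68504 + (103/646)·0.43529 + (56/646)·0.25610 + (142/646)·0.66304 + (88/646)·0.54386 + (92/646)·0.60274 = 0.5722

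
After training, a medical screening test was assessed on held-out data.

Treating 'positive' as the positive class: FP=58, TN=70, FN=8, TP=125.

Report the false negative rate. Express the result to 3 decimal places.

FNR = FN/(FN+TP) = 8/(8+125) = 0.060

0.060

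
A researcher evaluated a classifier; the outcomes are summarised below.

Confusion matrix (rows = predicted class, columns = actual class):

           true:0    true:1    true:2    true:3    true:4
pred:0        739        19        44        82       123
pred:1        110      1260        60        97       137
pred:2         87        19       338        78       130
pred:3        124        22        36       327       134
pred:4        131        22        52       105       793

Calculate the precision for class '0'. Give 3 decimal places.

Take TP from the diagonal, FP from the rest of the '0' prediction marginal, FN from the rest of the '0' actual marginal.
precision = TP/(TP+FP).
0: TP=739, FP=19+44+82+123=268 → 739/1007 = 0.7339

0.734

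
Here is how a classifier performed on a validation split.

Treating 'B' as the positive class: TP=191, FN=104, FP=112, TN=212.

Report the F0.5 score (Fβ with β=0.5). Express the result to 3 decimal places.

Fβ = (1+β²)·TP / ((1+β²)·TP + β²·FN + FP), with β²=1/4
= 1.25·191 / (1.25·191 + 0.25·104 + 112) = 0.634

0.634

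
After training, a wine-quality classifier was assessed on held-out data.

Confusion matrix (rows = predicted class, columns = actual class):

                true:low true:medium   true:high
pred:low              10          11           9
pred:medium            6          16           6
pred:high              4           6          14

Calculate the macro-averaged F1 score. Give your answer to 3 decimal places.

0.484

Per-class F1 score (2·TP/(2·TP+FP+FN)):
  low: TP=10, FP=11+9=20, FN=6+4=10 → 20/50 = 0.4000
  medium: TP=16, FP=6+6=12, FN=11+6=17 → 32/61 = 0.5246
  high: TP=14, FP=4+6=10, FN=9+6=15 → 28/53 = 0.5283
Macro-F1 score = mean = (0.4000 + 0.5246 + 0.5283) / 3 = 0.484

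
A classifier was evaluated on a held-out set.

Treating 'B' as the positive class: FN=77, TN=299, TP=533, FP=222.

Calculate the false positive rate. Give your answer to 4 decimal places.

FPR = FP/(FP+TN) = 222/(222+299) = 0.4261

0.4261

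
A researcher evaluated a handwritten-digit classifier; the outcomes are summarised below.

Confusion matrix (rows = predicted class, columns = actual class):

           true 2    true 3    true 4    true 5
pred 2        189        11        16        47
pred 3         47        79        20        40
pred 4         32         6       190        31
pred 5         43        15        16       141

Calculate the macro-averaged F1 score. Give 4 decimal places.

Per-class F1 score (2·TP/(2·TP+FP+FN)):
  2: TP=189, FP=11+16+47=74, FN=47+32+43=122 → 378/574 = 0.65854
  3: TP=79, FP=47+20+40=107, FN=11+6+15=32 → 158/297 = 0.53199
  4: TP=190, FP=32+6+31=69, FN=16+20+16=52 → 380/501 = 0.75848
  5: TP=141, FP=43+15+16=74, FN=47+40+31=118 → 282/474 = 0.59494
Macro-F1 score = mean = (0.65854 + 0.53199 + 0.75848 + 0.59494) / 4 = 0.6360

0.6360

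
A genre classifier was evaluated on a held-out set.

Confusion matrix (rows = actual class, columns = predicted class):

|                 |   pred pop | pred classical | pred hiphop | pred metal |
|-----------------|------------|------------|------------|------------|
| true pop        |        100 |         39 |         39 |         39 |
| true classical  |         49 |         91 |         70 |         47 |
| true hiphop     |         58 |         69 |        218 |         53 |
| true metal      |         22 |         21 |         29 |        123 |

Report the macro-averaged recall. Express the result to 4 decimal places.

0.4984

Per-class recall (TP/(TP+FN)):
  pop: TP=100, FN=39+39+39=117 → 100/217 = 0.46083
  classical: TP=91, FN=49+70+47=166 → 91/257 = 0.35409
  hiphop: TP=218, FN=58+69+53=180 → 218/398 = 0.54774
  metal: TP=123, FN=22+21+29=72 → 123/195 = 0.63077
Macro-recall = mean = (0.46083 + 0.35409 + 0.54774 + 0.63077) / 4 = 0.4984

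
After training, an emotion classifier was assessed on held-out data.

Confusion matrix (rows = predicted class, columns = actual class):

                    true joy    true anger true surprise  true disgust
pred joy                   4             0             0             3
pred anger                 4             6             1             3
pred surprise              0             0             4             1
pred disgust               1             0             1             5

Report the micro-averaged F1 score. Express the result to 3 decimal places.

0.576

Micro-averaging pools counts across classes: ΣTP=19, ΣFP=14, ΣFN=14.
Micro-F1 score = 2·TP/(2·TP+FP+FN) on pooled counts = 0.576 (equals overall accuracy in single-label multiclass).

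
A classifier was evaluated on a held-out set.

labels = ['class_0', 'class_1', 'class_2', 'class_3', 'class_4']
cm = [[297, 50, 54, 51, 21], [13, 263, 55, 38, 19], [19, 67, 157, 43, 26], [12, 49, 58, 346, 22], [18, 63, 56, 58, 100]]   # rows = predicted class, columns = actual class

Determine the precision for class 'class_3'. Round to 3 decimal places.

precision = TP/(TP+FP).
class_3: TP=346, FP=12+49+58+22=141 → 346/487 = 0.7105

0.710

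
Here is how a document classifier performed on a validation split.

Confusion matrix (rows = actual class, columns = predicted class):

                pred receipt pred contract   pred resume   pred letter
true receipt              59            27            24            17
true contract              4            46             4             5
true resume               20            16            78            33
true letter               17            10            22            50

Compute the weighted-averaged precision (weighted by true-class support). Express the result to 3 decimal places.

0.553

Per-class precision (TP/(TP+FP)):
  receipt: TP=59, FP=4+20+17=41 → 59/100 = 0.5900
  contract: TP=46, FP=27+16+10=53 → 46/99 = 0.4646
  resume: TP=78, FP=24+4+22=50 → 78/128 = 0.6094
  letter: TP=50, FP=17+5+33=55 → 50/105 = 0.4762
Weighted-precision = Σ (supportᵢ/N)·precisionᵢ with N=432: (127/432)·0.5900 + (59/432)·0.4646 + (147/432)·0.6094 + (99/432)·0.4762 = 0.553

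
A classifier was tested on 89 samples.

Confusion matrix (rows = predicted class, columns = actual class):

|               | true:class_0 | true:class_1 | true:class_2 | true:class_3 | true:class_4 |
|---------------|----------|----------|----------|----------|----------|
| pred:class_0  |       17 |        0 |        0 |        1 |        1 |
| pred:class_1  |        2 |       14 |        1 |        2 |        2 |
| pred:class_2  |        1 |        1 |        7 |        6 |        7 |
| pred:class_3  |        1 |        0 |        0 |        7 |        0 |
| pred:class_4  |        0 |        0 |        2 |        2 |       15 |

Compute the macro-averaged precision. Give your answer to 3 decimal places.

Per-class precision (TP/(TP+FP)):
  class_0: TP=17, FP=0+0+1+1=2 → 17/19 = 0.8947
  class_1: TP=14, FP=2+1+2+2=7 → 14/21 = 0.6667
  class_2: TP=7, FP=1+1+6+7=15 → 7/22 = 0.3182
  class_3: TP=7, FP=1+0+0+0=1 → 7/8 = 0.8750
  class_4: TP=15, FP=0+0+2+2=4 → 15/19 = 0.7895
Macro-precision = mean = (0.8947 + 0.6667 + 0.3182 + 0.8750 + 0.7895) / 5 = 0.709

0.709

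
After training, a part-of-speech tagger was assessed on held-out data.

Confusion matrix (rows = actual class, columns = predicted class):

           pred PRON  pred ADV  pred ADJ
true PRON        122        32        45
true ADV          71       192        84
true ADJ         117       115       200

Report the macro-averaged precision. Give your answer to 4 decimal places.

Per-class precision (TP/(TP+FP)):
  PRON: TP=122, FP=71+117=188 → 122/310 = 0.39355
  ADV: TP=192, FP=32+115=147 → 192/339 = 0.56637
  ADJ: TP=200, FP=45+84=129 → 200/329 = 0.60790
Macro-precision = mean = (0.39355 + 0.56637 + 0.60790) / 3 = 0.5226

0.5226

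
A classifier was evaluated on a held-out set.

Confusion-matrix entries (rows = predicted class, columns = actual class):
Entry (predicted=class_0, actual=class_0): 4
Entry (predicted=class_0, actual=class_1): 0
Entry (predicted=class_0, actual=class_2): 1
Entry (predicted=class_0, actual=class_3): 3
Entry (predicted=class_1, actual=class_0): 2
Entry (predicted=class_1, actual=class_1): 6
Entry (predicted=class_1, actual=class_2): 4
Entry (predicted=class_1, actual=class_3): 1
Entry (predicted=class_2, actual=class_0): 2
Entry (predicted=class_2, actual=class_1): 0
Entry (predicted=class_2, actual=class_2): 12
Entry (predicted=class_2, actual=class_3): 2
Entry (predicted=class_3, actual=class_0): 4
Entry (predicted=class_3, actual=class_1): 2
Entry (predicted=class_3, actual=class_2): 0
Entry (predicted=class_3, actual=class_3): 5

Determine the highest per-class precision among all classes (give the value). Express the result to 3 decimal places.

Per-class precision (TP/(TP+FP)):
  class_0: TP=4, FP=0+1+3=4 → 4/8 = 0.5000
  class_1: TP=6, FP=2+4+1=7 → 6/13 = 0.4615
  class_2: TP=12, FP=2+0+2=4 → 12/16 = 0.7500
  class_3: TP=5, FP=4+2+0=6 → 5/11 = 0.4545
Highest is class 'class_2' with precision = 0.750.

0.750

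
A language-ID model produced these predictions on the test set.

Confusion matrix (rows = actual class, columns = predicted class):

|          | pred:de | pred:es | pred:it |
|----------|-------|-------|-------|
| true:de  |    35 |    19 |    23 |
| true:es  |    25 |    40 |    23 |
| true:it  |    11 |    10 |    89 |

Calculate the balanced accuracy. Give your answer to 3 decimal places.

0.573

Balanced accuracy = mean of per-class recall.
  de: recall = 35/77 = 0.4545
  es: recall = 40/88 = 0.4545
  it: recall = 89/110 = 0.8091
Mean = (0.4545 + 0.4545 + 0.8091) / 3 = 0.573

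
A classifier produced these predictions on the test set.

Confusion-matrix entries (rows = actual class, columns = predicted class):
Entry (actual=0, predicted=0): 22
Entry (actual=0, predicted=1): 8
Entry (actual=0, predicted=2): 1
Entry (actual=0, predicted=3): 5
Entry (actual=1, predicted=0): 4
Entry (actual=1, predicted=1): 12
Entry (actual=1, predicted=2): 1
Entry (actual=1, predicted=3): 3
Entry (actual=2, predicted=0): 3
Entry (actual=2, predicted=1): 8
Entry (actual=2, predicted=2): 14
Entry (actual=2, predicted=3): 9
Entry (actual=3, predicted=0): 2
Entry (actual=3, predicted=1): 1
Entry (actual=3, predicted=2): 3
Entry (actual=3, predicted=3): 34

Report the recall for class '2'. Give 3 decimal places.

0.412

Treat '2' as positive and all other classes as negative.
recall = TP/(TP+FN).
2: TP=14, FN=3+8+9=20 → 14/34 = 0.4118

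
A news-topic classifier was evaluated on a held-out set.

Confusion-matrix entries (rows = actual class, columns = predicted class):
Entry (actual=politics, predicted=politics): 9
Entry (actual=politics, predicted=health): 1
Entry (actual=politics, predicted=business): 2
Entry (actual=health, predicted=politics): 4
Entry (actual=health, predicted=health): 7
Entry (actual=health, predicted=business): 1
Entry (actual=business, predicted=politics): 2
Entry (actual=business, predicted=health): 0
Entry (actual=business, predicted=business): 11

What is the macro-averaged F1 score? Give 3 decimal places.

Per-class F1 score (2·TP/(2·TP+FP+FN)):
  politics: TP=9, FP=4+2=6, FN=1+2=3 → 18/27 = 0.6667
  health: TP=7, FP=1+0=1, FN=4+1=5 → 14/20 = 0.7000
  business: TP=11, FP=2+1=3, FN=2+0=2 → 22/27 = 0.8148
Macro-F1 score = mean = (0.6667 + 0.7000 + 0.8148) / 3 = 0.727

0.727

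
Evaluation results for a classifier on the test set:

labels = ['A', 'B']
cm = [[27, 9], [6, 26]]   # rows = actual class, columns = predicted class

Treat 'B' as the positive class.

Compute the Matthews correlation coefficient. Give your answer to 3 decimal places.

0.562

MCC = (TP·TN − FP·FN) / √((TP+FP)(TP+FN)(TN+FP)(TN+FN))
Numerator = 26·27 − 9·6 = 648
Denominator = √(35·32·36·33) = √1330560 = 1153.4990
MCC = 648 / 1153.4990 = 0.562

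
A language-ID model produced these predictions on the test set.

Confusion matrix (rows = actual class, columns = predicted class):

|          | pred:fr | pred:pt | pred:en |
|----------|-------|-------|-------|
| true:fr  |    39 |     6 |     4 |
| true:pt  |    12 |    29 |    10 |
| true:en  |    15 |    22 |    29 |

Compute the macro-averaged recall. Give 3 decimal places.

0.601

Per-class recall (TP/(TP+FN)):
  fr: TP=39, FN=6+4=10 → 39/49 = 0.7959
  pt: TP=29, FN=12+10=22 → 29/51 = 0.5686
  en: TP=29, FN=15+22=37 → 29/66 = 0.4394
Macro-recall = mean = (0.7959 + 0.5686 + 0.4394) / 3 = 0.601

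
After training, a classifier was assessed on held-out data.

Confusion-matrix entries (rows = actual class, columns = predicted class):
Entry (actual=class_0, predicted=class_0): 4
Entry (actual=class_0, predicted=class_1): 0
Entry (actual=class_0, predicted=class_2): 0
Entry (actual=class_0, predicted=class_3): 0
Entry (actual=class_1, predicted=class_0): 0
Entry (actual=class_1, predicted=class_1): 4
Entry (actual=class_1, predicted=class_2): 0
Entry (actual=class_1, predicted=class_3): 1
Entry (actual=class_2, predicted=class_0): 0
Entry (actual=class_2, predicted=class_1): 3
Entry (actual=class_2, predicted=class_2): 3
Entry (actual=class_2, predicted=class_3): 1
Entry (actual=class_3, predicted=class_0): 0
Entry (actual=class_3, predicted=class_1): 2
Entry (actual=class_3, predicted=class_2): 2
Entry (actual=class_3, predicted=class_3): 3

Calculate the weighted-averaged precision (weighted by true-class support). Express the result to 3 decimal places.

Per-class precision (TP/(TP+FP)):
  class_0: TP=4, FP=0+0+0=0 → 4/4 = 1.0000
  class_1: TP=4, FP=0+3+2=5 → 4/9 = 0.4444
  class_2: TP=3, FP=0+0+2=2 → 3/5 = 0.6000
  class_3: TP=3, FP=0+1+1=2 → 3/5 = 0.6000
Weighted-precision = Σ (supportᵢ/N)·precisionᵢ with N=23: (4/23)·1.0000 + (5/23)·0.4444 + (7/23)·0.6000 + (7/23)·0.6000 = 0.636

0.636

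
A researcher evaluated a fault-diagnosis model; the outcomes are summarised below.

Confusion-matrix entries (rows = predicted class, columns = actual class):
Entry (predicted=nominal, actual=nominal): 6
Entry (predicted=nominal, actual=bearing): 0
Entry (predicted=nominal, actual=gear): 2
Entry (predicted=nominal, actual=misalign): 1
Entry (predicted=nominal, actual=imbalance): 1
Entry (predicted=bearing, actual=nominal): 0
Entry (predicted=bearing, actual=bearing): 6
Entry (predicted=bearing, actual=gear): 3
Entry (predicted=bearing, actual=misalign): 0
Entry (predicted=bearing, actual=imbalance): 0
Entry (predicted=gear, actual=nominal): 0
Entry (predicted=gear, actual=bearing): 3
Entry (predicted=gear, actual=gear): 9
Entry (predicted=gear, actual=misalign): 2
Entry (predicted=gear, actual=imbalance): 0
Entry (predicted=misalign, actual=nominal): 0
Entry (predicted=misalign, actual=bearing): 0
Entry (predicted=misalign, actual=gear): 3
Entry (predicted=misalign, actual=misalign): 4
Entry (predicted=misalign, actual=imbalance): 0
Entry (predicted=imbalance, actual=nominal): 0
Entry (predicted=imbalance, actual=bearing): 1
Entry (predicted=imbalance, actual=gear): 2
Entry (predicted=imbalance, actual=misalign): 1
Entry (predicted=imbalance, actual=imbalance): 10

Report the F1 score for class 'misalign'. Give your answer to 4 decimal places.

0.5333

F1 score = 2·TP/(2·TP+FP+FN).
misalign: TP=4, FP=0+0+3+0=3, FN=1+0+2+1=4 → 8/15 = 0.53333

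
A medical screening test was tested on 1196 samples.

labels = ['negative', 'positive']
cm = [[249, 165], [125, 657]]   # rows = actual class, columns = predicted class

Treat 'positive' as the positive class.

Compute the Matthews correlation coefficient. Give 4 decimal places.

MCC = (TP·TN − FP·FN) / √((TP+FP)(TP+FN)(TN+FP)(TN+FN))
Numerator = 657·249 − 165·125 = 142968
Denominator = √(822·782·414·374) = √99529200144 = 315482.4879
MCC = 142968 / 315482.4879 = 0.4532

0.4532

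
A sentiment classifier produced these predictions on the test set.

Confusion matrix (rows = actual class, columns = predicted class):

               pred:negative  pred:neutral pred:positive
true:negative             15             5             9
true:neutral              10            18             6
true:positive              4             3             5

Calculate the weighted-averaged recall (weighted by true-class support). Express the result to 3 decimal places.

0.507

Per-class recall (TP/(TP+FN)):
  negative: TP=15, FN=5+9=14 → 15/29 = 0.5172
  neutral: TP=18, FN=10+6=16 → 18/34 = 0.5294
  positive: TP=5, FN=4+3=7 → 5/12 = 0.4167
Weighted-recall = Σ (supportᵢ/N)·recallᵢ with N=75: (29/75)·0.5172 + (34/75)·0.5294 + (12/75)·0.4167 = 0.507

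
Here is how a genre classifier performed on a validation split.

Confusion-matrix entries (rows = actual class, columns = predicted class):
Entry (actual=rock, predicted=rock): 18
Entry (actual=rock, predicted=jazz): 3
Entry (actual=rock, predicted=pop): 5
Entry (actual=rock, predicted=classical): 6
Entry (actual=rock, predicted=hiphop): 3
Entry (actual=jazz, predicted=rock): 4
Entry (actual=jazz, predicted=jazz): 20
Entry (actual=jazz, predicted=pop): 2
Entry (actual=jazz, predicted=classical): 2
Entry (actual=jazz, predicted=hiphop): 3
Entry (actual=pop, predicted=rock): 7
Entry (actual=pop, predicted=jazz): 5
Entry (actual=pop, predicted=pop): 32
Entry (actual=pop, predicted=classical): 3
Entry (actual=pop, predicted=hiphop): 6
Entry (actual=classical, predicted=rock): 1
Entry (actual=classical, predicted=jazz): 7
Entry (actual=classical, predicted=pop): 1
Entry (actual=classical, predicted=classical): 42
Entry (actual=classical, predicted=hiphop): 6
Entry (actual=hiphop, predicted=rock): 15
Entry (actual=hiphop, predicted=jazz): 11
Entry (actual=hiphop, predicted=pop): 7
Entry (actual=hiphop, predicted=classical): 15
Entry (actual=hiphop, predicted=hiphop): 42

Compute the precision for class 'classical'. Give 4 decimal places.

One-vs-rest for 'classical': TP = diagonal; FP = other classes predicted 'classical'; FN = 'classical' predicted as other.
precision = TP/(TP+FP).
classical: TP=42, FP=6+2+3+15=26 → 42/68 = 0.61765

0.6176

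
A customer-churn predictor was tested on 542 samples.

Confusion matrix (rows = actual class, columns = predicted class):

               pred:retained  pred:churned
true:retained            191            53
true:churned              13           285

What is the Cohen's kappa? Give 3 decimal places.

0.750

Observed agreement pₒ = trace/N = 476/542 = 0.8782
Expected agreement pₑ = Σ (rowᵢ·colᵢ)/N² = (244·204 + 298·338)/542² = 0.5123
κ = (pₒ − pₑ)/(1 − pₑ) = (0.8782 − 0.5123)/(1 − 0.5123) = 0.750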